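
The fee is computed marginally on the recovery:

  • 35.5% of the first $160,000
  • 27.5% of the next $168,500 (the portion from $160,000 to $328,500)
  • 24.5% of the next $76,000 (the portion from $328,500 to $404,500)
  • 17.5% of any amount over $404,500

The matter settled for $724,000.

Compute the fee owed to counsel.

$177,670.00

First $160,000 at 35.5% = $56,800.00
Next $168,500 at 27.5% = $46,337.50
Next $76,000 at 24.5% = $18,620.00
Remaining $319,500 at 17.5% = $55,912.50
Fee: $56,800.00 + $46,337.50 + $18,620.00 + $55,912.50 = $177,670.00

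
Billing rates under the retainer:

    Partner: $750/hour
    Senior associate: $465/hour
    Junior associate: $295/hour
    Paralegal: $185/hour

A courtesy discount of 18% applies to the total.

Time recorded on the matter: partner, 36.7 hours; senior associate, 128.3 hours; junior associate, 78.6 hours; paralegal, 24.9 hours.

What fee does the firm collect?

$94,281.96

Partner: 36.7 × $750 = $27,525.00
Senior associate: 128.3 × $465 = $59,659.50
Junior associate: 78.6 × $295 = $23,187.00
Paralegal: 24.9 × $185 = $4,606.50
Subtotal: $114,978.00
Less 18% discount: −$20,696.04
Total: $114,978.00 − $20,696.04 = $94,281.96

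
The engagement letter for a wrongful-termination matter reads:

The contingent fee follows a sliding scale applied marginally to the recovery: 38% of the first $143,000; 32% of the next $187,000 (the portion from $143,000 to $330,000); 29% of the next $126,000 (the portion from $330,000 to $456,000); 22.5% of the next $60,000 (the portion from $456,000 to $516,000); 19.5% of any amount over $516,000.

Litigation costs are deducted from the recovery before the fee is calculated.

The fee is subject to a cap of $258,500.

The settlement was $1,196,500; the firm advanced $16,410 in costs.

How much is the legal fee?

Fee base (net of costs): $1,196,500 − $16,410 = $1,180,090
First $143,000 at 38% = $54,340.00
Next $187,000 at 32% = $59,840.00
Next $126,000 at 29% = $36,540.00
Next $60,000 at 22.5% = $13,500.00
Remaining $664,090 at 19.5% = $129,497.55
Fee: $54,340.00 + $59,840.00 + $36,540.00 + $13,500.00 + $129,497.55 = $293,717.55
$293,717.55 exceeds the $258,500 cap, so the fee is capped at $258,500.00.

$258,500.00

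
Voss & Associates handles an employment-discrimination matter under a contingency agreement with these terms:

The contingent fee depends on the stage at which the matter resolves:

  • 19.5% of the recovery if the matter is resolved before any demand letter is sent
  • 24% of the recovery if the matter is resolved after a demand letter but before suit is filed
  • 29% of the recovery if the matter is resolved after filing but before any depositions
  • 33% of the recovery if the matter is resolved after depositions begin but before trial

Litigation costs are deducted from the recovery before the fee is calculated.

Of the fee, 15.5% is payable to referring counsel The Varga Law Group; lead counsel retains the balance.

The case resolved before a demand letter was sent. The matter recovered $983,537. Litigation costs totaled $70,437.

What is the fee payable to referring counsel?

$27,598.45

Fee base (net of costs): $983,537 − $70,437 = $913,100
The matter resolved before a demand letter was sent, so the 19.5% rate applies.
$913,100 × 19.5% = $178,054.50
Referral share: 15.5% of $178,054.50 = $27,598.45; lead counsel retains $178,054.50 − $27,598.45 = $150,456.05.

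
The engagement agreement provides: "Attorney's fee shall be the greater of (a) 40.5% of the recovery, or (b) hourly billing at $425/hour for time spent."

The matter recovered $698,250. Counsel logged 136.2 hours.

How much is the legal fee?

(a) 40.5% of $698,250 = $282,791.25
(b) 136.2 × $425 = $57,885.00
The greater is (a): $282,791.25.

$282,791.25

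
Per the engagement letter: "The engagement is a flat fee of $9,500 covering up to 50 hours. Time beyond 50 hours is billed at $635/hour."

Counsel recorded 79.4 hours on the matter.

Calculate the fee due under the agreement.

$28,169.00

Flat fee: $9,500.00
Excess hours: 79.4 − 50 = 29.4
Overrun: 29.4 × $635 = $18,669.00
Total: $9,500.00 + $18,669.00 = $28,169.00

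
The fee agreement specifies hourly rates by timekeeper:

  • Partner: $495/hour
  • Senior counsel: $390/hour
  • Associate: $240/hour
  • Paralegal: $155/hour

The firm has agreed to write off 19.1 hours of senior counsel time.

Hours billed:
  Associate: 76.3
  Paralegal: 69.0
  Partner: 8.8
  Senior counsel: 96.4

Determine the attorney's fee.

Partner: 8.8 × $495 = $4,356.00
Senior counsel: 96.4 × $390 = $37,596.00
Associate: 76.3 × $240 = $18,312.00
Paralegal: 69.0 × $155 = $10,695.00
Subtotal: $70,959.00
Write-off: 19.1 × $390 = $7,449.00
Total: $70,959.00 − $7,449.00 = $63,510.00

$63,510.00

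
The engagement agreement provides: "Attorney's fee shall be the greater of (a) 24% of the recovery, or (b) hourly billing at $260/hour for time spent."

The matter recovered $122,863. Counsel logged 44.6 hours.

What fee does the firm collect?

(a) 24% of $122,863 = $29,487.12
(b) 44.6 × $260 = $11,596.00
The greater is (a): $29,487.12.

$29,487.12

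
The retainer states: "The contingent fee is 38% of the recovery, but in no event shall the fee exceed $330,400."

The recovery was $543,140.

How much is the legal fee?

$206,393.20

38% of $543,140 = $206,393.20
That is under the $330,400 cap.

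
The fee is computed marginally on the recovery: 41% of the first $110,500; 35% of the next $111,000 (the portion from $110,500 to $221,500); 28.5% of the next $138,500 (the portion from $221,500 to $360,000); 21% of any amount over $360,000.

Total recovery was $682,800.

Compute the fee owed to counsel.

First $110,500 at 41% = $45,305.00
Next $111,000 at 35% = $38,850.00
Next $138,500 at 28.5% = $39,472.50
Remaining $322,800 at 21% = $67,788.00
Fee: $45,305.00 + $38,850.00 + $39,472.50 + $67,788.00 = $191,415.50

$191,415.50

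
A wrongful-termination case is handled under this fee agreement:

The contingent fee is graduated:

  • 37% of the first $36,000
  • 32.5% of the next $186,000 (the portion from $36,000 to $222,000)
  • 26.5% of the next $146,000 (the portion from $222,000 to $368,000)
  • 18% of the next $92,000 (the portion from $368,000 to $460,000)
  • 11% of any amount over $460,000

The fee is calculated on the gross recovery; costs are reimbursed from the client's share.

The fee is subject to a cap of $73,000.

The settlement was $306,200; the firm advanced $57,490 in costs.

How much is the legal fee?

Fee base is the gross recovery, $306,200; costs are reimbursed separately.
First $36,000 at 37% = $13,320.00
Next $186,000 at 32.5% = $60,450.00
Remaining $84,200 at 26.5% = $22,313.00
Fee: $13,320.00 + $60,450.00 + $22,313.00 = $96,083.00
$96,083.00 exceeds the $73,000 cap, so the fee is capped at $73,000.00.

$73,000.00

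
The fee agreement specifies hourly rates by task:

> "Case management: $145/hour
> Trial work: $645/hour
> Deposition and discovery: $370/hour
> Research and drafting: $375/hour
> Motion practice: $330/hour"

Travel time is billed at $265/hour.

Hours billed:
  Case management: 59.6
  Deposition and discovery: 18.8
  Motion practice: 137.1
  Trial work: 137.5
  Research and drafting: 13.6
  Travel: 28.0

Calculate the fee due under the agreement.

Case management: 59.6 × $145 = $8,642.00
Trial work: 137.5 × $645 = $88,687.50
Deposition and discovery: 18.8 × $370 = $6,956.00
Research and drafting: 13.6 × $375 = $5,100.00
Motion practice: 137.1 × $330 = $45,243.00
Subtotal: $8,642.00 + $88,687.50 + $6,956.00 + $5,100.00 + $45,243.00 = $154,628.50
Travel: 28.0 × $265 = $7,420.00
Total: $154,628.50 + $7,420.00 = $162,048.50

$162,048.50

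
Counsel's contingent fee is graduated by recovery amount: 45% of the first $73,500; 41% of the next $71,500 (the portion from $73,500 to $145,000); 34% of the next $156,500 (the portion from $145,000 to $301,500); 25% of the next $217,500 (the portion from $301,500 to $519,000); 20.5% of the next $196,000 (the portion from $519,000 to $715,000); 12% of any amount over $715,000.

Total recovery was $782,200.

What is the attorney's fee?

$218,219.00

First $73,500 at 45% = $33,075.00
Next $71,500 at 41% = $29,315.00
Next $156,500 at 34% = $53,210.00
Next $217,500 at 25% = $54,375.00
Next $196,000 at 20.5% = $40,180.00
Remaining $67,200 at 12% = $8,064.00
Fee: $33,075.00 + $29,315.00 + $53,210.00 + $54,375.00 + $40,180.00 + $8,064.00 = $218,219.00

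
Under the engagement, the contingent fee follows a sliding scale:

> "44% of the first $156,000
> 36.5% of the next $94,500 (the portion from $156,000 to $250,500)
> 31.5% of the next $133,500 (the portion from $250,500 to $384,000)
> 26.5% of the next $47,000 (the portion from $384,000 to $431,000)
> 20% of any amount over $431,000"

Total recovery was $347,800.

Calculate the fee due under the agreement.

$133,782.00

First $156,000 at 44% = $68,640.00
Next $94,500 at 36.5% = $34,492.50
Remaining $97,300 at 31.5% = $30,649.50
Fee: $68,640.00 + $34,492.50 + $30,649.50 = $133,782.00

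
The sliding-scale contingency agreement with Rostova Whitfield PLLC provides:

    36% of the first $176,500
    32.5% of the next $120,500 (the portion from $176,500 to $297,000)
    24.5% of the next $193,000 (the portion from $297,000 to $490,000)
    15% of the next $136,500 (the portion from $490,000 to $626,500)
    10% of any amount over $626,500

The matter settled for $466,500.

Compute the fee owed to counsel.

$144,230.00

First $176,500 at 36% = $63,540.00
Next $120,500 at 32.5% = $39,162.50
Remaining $169,500 at 24.5% = $41,527.50
Fee: $63,540.00 + $39,162.50 + $41,527.50 = $144,230.00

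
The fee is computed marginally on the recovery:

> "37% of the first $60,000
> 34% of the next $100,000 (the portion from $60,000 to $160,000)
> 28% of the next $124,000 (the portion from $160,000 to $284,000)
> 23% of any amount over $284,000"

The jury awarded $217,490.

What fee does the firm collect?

First $60,000 at 37% = $22,200.00
Next $100,000 at 34% = $34,000.00
Remaining $57,490 at 28% = $16,097.20
Fee: $22,200.00 + $34,000.00 + $16,097.20 = $72,297.20

$72,297.20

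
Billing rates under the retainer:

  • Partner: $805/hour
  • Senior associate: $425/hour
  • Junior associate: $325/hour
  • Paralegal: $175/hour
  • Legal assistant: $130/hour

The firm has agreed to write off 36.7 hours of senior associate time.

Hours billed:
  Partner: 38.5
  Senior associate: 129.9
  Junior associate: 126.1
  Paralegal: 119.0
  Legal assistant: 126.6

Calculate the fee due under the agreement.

Partner: 38.5 × $805 = $30,992.50
Senior associate: 129.9 × $425 = $55,207.50
Junior associate: 126.1 × $325 = $40,982.50
Paralegal: 119.0 × $175 = $20,825.00
Legal assistant: 126.6 × $130 = $16,458.00
Subtotal: $164,465.50
Write-off: 36.7 × $425 = $15,597.50
Total: $164,465.50 − $15,597.50 = $148,868.00

$148,868.00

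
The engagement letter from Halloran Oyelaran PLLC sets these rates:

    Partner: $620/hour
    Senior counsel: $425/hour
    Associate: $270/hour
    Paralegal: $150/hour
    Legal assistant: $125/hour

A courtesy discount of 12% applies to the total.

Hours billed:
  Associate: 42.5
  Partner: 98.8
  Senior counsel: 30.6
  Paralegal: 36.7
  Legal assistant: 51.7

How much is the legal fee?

$85,979.08

Partner: 98.8 × $620 = $61,256.00
Senior counsel: 30.6 × $425 = $13,005.00
Associate: 42.5 × $270 = $11,475.00
Paralegal: 36.7 × $150 = $5,505.00
Legal assistant: 51.7 × $125 = $6,462.50
Subtotal: $97,703.50
Less 12% discount: −$11,724.42
Total: $97,703.50 − $11,724.42 = $85,979.08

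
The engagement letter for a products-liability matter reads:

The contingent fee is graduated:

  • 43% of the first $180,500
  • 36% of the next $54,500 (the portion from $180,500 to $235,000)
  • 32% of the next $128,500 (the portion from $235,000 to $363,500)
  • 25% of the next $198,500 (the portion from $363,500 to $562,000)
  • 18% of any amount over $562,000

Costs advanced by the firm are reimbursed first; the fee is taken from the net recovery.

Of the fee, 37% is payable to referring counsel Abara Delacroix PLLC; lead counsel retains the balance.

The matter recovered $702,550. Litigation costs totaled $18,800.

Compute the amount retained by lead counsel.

$132,233.85

Fee base (net of costs): $702,550 − $18,800 = $683,750
First $180,500 at 43% = $77,615.00
Next $54,500 at 36% = $19,620.00
Next $128,500 at 32% = $41,120.00
Next $198,500 at 25% = $49,625.00
Remaining $121,750 at 18% = $21,915.00
Fee: $77,615.00 + $19,620.00 + $41,120.00 + $49,625.00 + $21,915.00 = $209,895.00
Referral share: 37% of $209,895.00 = $77,661.15; lead counsel retains $209,895.00 − $77,661.15 = $132,233.85.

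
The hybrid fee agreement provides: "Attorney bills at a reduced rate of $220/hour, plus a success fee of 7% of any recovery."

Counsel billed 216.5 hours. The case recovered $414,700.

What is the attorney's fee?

$76,659.00

Hourly: 216.5 × $220 = $47,630.00
Success fee: 7% of $414,700 = $29,029.00
Total: $47,630.00 + $29,029.00 = $76,659.00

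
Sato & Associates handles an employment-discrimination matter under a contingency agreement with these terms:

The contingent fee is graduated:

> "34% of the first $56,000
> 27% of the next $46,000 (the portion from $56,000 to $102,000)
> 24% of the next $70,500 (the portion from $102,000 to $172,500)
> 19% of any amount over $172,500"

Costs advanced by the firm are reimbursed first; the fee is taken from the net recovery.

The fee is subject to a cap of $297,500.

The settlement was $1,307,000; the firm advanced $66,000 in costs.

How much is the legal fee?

$251,395.00

Fee base (net of costs): $1,307,000 − $66,000 = $1,241,000
First $56,000 at 34% = $19,040.00
Next $46,000 at 27% = $12,420.00
Next $70,500 at 24% = $16,920.00
Remaining $1,068,500 at 19% = $203,015.00
Fee: $19,040.00 + $12,420.00 + $16,920.00 + $203,015.00 = $251,395.00
$251,395.00 is under the $297,500 cap.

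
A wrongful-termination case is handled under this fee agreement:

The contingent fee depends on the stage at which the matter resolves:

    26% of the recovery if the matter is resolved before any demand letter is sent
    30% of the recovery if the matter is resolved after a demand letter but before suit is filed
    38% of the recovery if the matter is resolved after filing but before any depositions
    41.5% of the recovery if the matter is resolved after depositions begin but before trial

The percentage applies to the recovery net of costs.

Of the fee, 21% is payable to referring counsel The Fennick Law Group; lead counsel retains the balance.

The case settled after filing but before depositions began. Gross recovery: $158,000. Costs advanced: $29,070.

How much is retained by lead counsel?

Fee base (net of costs): $158,000 − $29,070 = $128,930
The matter settled after filing but before depositions began, so the 38% rate applies.
$128,930 × 38% = $48,993.40
Referral share: 21% of $48,993.40 = $10,288.61; lead counsel retains $48,993.40 − $10,288.61 = $38,704.79.

$38,704.79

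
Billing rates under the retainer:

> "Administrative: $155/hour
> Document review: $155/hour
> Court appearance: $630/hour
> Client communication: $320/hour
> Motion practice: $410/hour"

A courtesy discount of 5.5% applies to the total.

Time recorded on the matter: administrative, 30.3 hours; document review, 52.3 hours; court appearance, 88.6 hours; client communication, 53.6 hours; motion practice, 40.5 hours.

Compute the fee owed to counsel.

$96,747.21

Administrative: 30.3 × $155 = $4,696.50
Document review: 52.3 × $155 = $8,106.50
Court appearance: 88.6 × $630 = $55,818.00
Client communication: 53.6 × $320 = $17,152.00
Motion practice: 40.5 × $410 = $16,605.00
Subtotal: $102,378.00
Less 5.5% discount: −$5,630.79
Total: $102,378.00 − $5,630.79 = $96,747.21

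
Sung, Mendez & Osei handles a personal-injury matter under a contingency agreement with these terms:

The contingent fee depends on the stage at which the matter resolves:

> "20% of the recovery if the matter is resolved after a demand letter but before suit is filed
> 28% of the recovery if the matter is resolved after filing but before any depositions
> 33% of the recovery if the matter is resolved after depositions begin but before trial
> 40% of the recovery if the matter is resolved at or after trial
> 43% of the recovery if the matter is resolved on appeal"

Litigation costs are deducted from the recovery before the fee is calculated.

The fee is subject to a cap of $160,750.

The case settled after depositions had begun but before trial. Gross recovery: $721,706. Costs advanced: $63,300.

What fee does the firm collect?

$160,750.00

Fee base (net of costs): $721,706 − $63,300 = $658,406
The matter settled after depositions had begun but before trial, so the 33% rate applies.
$658,406 × 33% = $217,273.98
$217,273.98 exceeds the $160,750 cap, so the fee is capped at $160,750.00.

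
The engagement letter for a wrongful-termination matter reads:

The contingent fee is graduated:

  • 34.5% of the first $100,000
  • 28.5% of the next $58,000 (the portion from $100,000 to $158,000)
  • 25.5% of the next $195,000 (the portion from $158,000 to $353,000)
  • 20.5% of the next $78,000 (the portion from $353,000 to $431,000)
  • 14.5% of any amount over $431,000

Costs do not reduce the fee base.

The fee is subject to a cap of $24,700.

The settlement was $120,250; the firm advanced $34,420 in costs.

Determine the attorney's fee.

Fee base is the gross recovery, $120,250; costs are reimbursed separately.
First $100,000 at 34.5% = $34,500.00
Remaining $20,250 at 28.5% = $5,771.25
Fee: $34,500.00 + $5,771.25 = $40,271.25
$40,271.25 exceeds the $24,700 cap, so the fee is capped at $24,700.00.

$24,700.00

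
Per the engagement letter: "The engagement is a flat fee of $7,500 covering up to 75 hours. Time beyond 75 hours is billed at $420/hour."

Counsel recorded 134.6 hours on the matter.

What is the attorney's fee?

$32,532.00

Flat fee: $7,500.00
Excess hours: 134.6 − 75 = 59.6
Overrun: 59.6 × $420 = $25,032.00
Total: $7,500.00 + $25,032.00 = $32,532.00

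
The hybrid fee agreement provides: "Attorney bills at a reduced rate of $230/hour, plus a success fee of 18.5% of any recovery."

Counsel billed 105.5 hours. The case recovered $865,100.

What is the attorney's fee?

Hourly: 105.5 × $230 = $24,265.00
Success fee: 18.5% of $865,100 = $160,043.50
Total: $24,265.00 + $160,043.50 = $184,308.50

$184,308.50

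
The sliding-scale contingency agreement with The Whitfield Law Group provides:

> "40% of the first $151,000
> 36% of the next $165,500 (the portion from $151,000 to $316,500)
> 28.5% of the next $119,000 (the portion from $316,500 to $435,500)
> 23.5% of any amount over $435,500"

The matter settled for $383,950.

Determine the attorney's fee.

First $151,000 at 40% = $60,400.00
Next $165,500 at 36% = $59,580.00
Remaining $67,450 at 28.5% = $19,223.25
Fee: $60,400.00 + $59,580.00 + $19,223.25 = $139,203.25

$139,203.25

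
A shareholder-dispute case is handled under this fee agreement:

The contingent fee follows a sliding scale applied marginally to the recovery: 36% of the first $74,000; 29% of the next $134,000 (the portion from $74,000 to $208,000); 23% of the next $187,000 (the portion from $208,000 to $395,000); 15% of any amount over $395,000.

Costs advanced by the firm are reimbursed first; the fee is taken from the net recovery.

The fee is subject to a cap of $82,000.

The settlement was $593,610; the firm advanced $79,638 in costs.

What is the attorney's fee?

$82,000.00

Fee base (net of costs): $593,610 − $79,638 = $513,972
First $74,000 at 36% = $26,640.00
Next $134,000 at 29% = $38,860.00
Next $187,000 at 23% = $43,010.00
Remaining $118,972 at 15% = $17,845.80
Fee: $26,640.00 + $38,860.00 + $43,010.00 + $17,845.80 = $126,355.80
$126,355.80 exceeds the $82,000 cap, so the fee is capped at $82,000.00.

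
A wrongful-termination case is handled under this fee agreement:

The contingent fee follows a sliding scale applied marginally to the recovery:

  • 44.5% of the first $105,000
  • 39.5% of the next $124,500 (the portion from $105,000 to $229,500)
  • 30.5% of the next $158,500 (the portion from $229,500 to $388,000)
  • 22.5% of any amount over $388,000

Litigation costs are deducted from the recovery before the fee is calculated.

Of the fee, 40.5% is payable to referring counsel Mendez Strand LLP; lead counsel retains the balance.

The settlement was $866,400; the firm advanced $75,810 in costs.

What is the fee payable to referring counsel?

$95,105.24

Fee base (net of costs): $866,400 − $75,810 = $790,590
First $105,000 at 44.5% = $46,725.00
Next $124,500 at 39.5% = $49,177.50
Next $158,500 at 30.5% = $48,342.50
Remaining $402,590 at 22.5% = $90,582.75
Fee: $46,725.00 + $49,177.50 + $48,342.50 + $90,582.75 = $234,827.75
Referral share: 40.5% of $234,827.75 = $95,105.24; lead counsel retains $234,827.75 − $95,105.24 = $139,722.51.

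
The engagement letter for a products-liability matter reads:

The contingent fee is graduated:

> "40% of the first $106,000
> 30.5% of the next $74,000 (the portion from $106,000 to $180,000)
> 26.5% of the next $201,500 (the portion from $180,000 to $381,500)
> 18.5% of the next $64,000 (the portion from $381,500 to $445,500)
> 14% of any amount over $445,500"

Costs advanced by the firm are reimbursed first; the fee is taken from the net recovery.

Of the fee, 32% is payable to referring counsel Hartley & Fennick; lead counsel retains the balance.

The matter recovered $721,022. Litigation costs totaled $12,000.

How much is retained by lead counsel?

Fee base (net of costs): $721,022 − $12,000 = $709,022
First $106,000 at 40% = $42,400.00
Next $74,000 at 30.5% = $22,570.00
Next $201,500 at 26.5% = $53,397.50
Next $64,000 at 18.5% = $11,840.00
Remaining $263,522 at 14% = $36,893.08
Fee: $42,400.00 + $22,570.00 + $53,397.50 + $11,840.00 + $36,893.08 = $167,100.58
Referral share: 32% of $167,100.58 = $53,472.19; lead counsel retains $167,100.58 − $53,472.19 = $113,628.39.

$113,628.39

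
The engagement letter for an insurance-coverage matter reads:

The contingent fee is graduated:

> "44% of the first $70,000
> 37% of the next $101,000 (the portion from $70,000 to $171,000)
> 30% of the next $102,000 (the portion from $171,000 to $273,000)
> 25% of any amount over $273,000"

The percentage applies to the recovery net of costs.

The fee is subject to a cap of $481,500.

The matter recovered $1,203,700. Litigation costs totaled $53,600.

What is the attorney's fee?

$318,045.00

Fee base (net of costs): $1,203,700 − $53,600 = $1,150,100
First $70,000 at 44% = $30,800.00
Next $101,000 at 37% = $37,370.00
Next $102,000 at 30% = $30,600.00
Remaining $877,100 at 25% = $219,275.00
Fee: $30,800.00 + $37,370.00 + $30,600.00 + $219,275.00 = $318,045.00
$318,045.00 is under the $481,500 cap.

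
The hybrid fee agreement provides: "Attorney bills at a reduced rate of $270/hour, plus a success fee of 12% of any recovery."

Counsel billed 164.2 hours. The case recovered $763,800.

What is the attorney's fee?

Hourly: 164.2 × $270 = $44,334.00
Success fee: 12% of $763,800 = $91,656.00
Total: $44,334.00 + $91,656.00 = $135,990.00

$135,990.00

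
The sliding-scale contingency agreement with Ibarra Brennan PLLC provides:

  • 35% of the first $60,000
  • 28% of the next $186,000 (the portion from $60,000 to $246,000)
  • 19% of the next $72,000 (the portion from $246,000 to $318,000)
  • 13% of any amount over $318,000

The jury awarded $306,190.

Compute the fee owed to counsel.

First $60,000 at 35% = $21,000.00
Next $186,000 at 28% = $52,080.00
Remaining $60,190 at 19% = $11,436.10
Fee: $21,000.00 + $52,080.00 + $11,436.10 = $84,516.10

$84,516.10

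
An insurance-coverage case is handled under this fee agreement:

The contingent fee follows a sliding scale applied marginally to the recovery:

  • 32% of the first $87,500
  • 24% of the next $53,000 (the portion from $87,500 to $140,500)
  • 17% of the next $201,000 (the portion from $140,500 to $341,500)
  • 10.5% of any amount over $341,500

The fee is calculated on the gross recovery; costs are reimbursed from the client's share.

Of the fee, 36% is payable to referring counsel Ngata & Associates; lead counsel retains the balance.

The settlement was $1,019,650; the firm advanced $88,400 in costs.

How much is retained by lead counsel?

$93,501.28

Fee base is the gross recovery, $1,019,650; costs are reimbursed separately.
First $87,500 at 32% = $28,000.00
Next $53,000 at 24% = $12,720.00
Next $201,000 at 17% = $34,170.00
Remaining $678,150 at 10.5% = $71,205.75
Fee: $28,000.00 + $12,720.00 + $34,170.00 + $71,205.75 = $146,095.75
Referral share: 36% of $146,095.75 = $52,594.47; lead counsel retains $146,095.75 − $52,594.47 = $93,501.28.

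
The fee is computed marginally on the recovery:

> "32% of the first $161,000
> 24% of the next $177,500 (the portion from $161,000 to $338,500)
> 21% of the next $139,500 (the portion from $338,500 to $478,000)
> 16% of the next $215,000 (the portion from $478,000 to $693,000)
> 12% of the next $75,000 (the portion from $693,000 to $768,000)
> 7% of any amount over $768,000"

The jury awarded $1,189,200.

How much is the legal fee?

First $161,000 at 32% = $51,520.00
Next $177,500 at 24% = $42,600.00
Next $139,500 at 21% = $29,295.00
Next $215,000 at 16% = $34,400.00
Next $75,000 at 12% = $9,000.00
Remaining $421,200 at 7% = $29,484.00
Fee: $51,520.00 + $42,600.00 + $29,295.00 + $34,400.00 + $9,000.00 + $29,484.00 = $196,299.00

$196,299.00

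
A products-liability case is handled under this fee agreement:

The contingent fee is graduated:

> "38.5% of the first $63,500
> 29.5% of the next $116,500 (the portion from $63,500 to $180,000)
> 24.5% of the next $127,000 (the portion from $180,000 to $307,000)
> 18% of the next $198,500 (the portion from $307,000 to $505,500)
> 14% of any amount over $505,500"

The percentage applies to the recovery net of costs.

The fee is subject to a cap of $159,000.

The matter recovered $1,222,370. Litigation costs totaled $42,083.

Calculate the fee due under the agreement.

$159,000.00

Fee base (net of costs): $1,222,370 − $42,083 = $1,180,287
First $63,500 at 38.5% = $24,447.50
Next $116,500 at 29.5% = $34,367.50
Next $127,000 at 24.5% = $31,115.00
Next $198,500 at 18% = $35,730.00
Remaining $674,787 at 14% = $94,470.18
Fee: $24,447.50 + $34,367.50 + $31,115.00 + $35,730.00 + $94,470.18 = $220,130.18
$220,130.18 exceeds the $159,000 cap, so the fee is capped at $159,000.00.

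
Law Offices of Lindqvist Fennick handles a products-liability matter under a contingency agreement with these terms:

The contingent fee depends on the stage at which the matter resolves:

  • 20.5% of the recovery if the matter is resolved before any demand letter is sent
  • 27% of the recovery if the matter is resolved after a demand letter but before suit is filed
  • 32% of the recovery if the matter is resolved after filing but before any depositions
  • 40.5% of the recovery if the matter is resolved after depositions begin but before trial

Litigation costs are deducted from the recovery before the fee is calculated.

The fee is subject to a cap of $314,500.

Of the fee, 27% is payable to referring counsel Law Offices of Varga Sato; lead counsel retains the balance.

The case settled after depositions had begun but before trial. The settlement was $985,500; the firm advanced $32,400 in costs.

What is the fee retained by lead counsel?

Fee base (net of costs): $985,500 − $32,400 = $953,100
The matter settled after depositions had begun but before trial, so the 40.5% rate applies.
$953,100 × 40.5% = $386,005.50
$386,005.50 exceeds the $314,500 cap, so the fee is capped at $314,500.00.
Referral share: 27% of $314,500.00 = $84,915.00; lead counsel retains $314,500.00 − $84,915.00 = $229,585.00.

$229,585.00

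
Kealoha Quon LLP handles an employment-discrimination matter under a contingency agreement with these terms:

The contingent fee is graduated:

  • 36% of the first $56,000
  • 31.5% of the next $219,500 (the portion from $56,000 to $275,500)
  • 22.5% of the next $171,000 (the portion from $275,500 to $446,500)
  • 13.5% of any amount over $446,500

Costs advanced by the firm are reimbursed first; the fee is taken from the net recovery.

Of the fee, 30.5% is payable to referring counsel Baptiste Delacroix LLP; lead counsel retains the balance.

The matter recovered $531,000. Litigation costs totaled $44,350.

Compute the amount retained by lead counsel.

Fee base (net of costs): $531,000 − $44,350 = $486,650
First $56,000 at 36% = $20,160.00
Next $219,500 at 31.5% = $69,142.50
Next $171,000 at 22.5% = $38,475.00
Remaining $40,150 at 13.5% = $5,420.25
Fee: $20,160.00 + $69,142.50 + $38,475.00 + $5,420.25 = $133,197.75
Referral share: 30.5% of $133,197.75 = $40,625.31; lead counsel retains $133,197.75 − $40,625.31 = $92,572.44.

$92,572.44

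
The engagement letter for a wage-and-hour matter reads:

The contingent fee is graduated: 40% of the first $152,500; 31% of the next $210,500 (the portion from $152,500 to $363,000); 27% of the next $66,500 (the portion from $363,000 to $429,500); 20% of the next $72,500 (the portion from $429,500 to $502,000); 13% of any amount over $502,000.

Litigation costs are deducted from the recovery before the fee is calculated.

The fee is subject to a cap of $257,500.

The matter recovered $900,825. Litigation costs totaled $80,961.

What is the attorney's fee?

Fee base (net of costs): $900,825 − $80,961 = $819,864
First $152,500 at 40% = $61,000.00
Next $210,500 at 31% = $65,255.00
Next $66,500 at 27% = $17,955.00
Next $72,500 at 20% = $14,500.00
Remaining $317,864 at 13% = $41,322.32
Fee: $61,000.00 + $65,255.00 + $17,955.00 + $14,500.00 + $41,322.32 = $200,032.32
$200,032.32 is under the $257,500 cap.

$200,032.32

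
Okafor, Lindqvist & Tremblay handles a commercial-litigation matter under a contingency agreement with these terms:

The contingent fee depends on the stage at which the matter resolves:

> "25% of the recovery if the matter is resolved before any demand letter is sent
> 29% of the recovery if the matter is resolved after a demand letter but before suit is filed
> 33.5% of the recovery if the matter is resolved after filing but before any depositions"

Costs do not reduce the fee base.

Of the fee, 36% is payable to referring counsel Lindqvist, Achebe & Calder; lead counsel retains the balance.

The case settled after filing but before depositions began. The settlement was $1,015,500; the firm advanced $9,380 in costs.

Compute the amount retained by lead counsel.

$217,723.20

Fee base is the gross recovery, $1,015,500; costs are reimbursed separately.
The matter settled after filing but before depositions began, so the 33.5% rate applies.
$1,015,500 × 33.5% = $340,192.50
Referral share: 36% of $340,192.50 = $122,469.30; lead counsel retains $340,192.50 − $122,469.30 = $217,723.20.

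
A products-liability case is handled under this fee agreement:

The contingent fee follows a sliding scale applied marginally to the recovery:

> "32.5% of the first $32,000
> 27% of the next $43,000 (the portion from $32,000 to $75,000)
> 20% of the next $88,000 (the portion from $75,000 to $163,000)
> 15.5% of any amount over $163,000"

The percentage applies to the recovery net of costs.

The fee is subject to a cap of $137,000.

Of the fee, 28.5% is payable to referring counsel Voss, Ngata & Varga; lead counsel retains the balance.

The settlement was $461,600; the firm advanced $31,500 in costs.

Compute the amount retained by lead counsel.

$57,922.51

Fee base (net of costs): $461,600 − $31,500 = $430,100
First $32,000 at 32.5% = $10,400.00
Next $43,000 at 27% = $11,610.00
Next $88,000 at 20% = $17,600.00
Remaining $267,100 at 15.5% = $41,400.50
Fee: $10,400.00 + $11,610.00 + $17,600.00 + $41,400.50 = $81,010.50
$81,010.50 is under the $137,000 cap.
Referral share: 28.5% of $81,010.50 = $23,087.99; lead counsel retains $81,010.50 − $23,087.99 = $57,922.51.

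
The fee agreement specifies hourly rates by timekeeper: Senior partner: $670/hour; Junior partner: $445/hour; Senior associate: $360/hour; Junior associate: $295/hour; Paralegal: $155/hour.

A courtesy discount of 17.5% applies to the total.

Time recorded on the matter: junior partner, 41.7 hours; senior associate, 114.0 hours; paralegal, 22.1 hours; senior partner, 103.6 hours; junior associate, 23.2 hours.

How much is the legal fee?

Senior partner: 103.6 × $670 = $69,412.00
Junior partner: 41.7 × $445 = $18,556.50
Senior associate: 114.0 × $360 = $41,040.00
Junior associate: 23.2 × $295 = $6,844.00
Paralegal: 22.1 × $155 = $3,425.50
Subtotal: $139,278.00
Less 17.5% discount: −$24,373.65
Total: $139,278.00 − $24,373.65 = $114,904.35

$114,904.35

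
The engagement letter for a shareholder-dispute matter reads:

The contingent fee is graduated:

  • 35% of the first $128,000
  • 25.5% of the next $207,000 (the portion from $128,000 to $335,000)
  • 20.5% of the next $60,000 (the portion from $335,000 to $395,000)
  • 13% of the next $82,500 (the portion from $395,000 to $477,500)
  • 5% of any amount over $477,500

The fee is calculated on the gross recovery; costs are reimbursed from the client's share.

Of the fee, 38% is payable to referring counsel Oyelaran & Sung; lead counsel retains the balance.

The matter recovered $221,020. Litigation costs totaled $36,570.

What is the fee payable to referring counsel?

Fee base is the gross recovery, $221,020; costs are reimbursed separately.
First $128,000 at 35% = $44,800.00
Remaining $93,020 at 25.5% = $23,720.10
Fee: $44,800.00 + $23,720.10 = $68,520.10
Referral share: 38% of $68,520.10 = $26,037.64; lead counsel retains $68,520.10 − $26,037.64 = $42,482.46.

$26,037.64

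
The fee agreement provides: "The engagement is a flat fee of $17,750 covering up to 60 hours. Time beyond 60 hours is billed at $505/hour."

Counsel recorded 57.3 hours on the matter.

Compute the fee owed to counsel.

57.3 hours is within the 60-hour scope; only the flat fee applies.

$17,750.00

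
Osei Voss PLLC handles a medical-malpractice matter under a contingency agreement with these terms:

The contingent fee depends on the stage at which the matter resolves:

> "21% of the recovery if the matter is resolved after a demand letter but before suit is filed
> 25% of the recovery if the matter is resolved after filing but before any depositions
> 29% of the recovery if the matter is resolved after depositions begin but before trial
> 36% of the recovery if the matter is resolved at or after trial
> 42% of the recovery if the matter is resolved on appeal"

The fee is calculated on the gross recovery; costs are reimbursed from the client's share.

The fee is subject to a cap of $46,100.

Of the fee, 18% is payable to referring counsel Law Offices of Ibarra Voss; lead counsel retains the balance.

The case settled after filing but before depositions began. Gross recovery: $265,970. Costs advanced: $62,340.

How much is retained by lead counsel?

$37,802.00

Fee base is the gross recovery, $265,970; costs are reimbursed separately.
The matter settled after filing but before depositions began, so the 25% rate applies.
$265,970 × 25% = $66,492.50
$66,492.50 exceeds the $46,100 cap, so the fee is capped at $46,100.00.
Referral share: 18% of $46,100.00 = $8,298.00; lead counsel retains $46,100.00 − $8,298.00 = $37,802.00.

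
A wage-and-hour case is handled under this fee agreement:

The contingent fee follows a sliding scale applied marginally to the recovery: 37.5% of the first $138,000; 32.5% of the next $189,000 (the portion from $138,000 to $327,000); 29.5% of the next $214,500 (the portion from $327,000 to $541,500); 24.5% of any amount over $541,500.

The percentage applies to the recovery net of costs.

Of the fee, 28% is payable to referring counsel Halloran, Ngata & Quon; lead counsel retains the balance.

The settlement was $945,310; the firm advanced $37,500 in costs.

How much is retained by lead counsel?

Fee base (net of costs): $945,310 − $37,500 = $907,810
First $138,000 at 37.5% = $51,750.00
Next $189,000 at 32.5% = $61,425.00
Next $214,500 at 29.5% = $63,277.50
Remaining $366,310 at 24.5% = $89,745.95
Fee: $51,750.00 + $61,425.00 + $63,277.50 + $89,745.95 = $266,198.45
Referral share: 28% of $266,198.45 = $74,535.57; lead counsel retains $266,198.45 − $74,535.57 = $191,662.88.

$191,662.88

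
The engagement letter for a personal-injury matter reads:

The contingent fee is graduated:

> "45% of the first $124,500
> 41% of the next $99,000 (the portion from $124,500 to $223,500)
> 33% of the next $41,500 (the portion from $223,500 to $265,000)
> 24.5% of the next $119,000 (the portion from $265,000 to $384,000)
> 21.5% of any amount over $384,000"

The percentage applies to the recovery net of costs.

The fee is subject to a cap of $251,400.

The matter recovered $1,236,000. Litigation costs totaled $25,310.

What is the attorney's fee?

$251,400.00

Fee base (net of costs): $1,236,000 − $25,310 = $1,210,690
First $124,500 at 45% = $56,025.00
Next $99,000 at 41% = $40,590.00
Next $41,500 at 33% = $13,695.00
Next $119,000 at 24.5% = $29,155.00
Remaining $826,690 at 21.5% = $177,738.35
Fee: $56,025.00 + $40,590.00 + $13,695.00 + $29,155.00 + $177,738.35 = $317,203.35
$317,203.35 exceeds the $251,400 cap, so the fee is capped at $251,400.00.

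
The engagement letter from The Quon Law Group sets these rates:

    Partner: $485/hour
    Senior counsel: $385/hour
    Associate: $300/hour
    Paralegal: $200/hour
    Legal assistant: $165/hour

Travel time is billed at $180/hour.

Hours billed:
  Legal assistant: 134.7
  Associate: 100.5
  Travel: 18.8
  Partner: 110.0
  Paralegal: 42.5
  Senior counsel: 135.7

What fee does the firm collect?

$169,854.00

Partner: 110.0 × $485 = $53,350.00
Senior counsel: 135.7 × $385 = $52,244.50
Associate: 100.5 × $300 = $30,150.00
Paralegal: 42.5 × $200 = $8,500.00
Legal assistant: 134.7 × $165 = $22,225.50
Subtotal: $53,350.00 + $52,244.50 + $30,150.00 + $8,500.00 + $22,225.50 = $166,470.00
Travel: 18.8 × $180 = $3,384.00
Total: $166,470.00 + $3,384.00 = $169,854.00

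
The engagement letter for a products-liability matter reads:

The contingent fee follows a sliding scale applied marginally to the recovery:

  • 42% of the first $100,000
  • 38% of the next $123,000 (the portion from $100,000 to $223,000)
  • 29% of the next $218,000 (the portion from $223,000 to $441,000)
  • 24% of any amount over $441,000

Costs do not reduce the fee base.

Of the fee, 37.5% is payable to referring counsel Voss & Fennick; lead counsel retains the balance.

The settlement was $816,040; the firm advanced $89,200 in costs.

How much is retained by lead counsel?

$151,231.00

Fee base is the gross recovery, $816,040; costs are reimbursed separately.
First $100,000 at 42% = $42,000.00
Next $123,000 at 38% = $46,740.00
Next $218,000 at 29% = $63,220.00
Remaining $375,040 at 24% = $90,009.60
Fee: $42,000.00 + $46,740.00 + $63,220.00 + $90,009.60 = $241,969.60
Referral share: 37.5% of $241,969.60 = $90,738.60; lead counsel retains $241,969.60 − $90,738.60 = $151,231.00.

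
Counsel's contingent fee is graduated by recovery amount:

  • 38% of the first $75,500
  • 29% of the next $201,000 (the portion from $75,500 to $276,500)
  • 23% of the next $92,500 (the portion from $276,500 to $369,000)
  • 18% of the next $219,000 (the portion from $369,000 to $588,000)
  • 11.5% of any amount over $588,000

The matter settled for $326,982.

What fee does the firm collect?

First $75,500 at 38% = $28,690.00
Next $201,000 at 29% = $58,290.00
Remaining $50,482 at 23% = $11,610.86
Fee: $28,690.00 + $58,290.00 + $11,610.86 = $98,590.86

$98,590.86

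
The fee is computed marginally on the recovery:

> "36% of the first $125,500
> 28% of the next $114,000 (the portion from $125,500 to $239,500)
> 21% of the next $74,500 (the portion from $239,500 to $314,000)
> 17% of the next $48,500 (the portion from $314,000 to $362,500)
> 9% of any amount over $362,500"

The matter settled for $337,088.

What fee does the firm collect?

First $125,500 at 36% = $45,180.00
Next $114,000 at 28% = $31,920.00
Next $74,500 at 21% = $15,645.00
Remaining $23,088 at 17% = $3,924.96
Fee: $45,180.00 + $31,920.00 + $15,645.00 + $3,924.96 = $96,669.96

$96,669.96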